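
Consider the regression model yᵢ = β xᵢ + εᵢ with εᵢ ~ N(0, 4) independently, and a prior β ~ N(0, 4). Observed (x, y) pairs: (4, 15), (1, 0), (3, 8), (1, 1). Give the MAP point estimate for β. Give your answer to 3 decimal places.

β̂_MAP = 3.036

log p(β | y) = −Σ(yᵢ − βxᵢ)²/(2·4) − β²/(2·4) + const.
Setting the derivative to zero: Σxᵢ(yᵢ − βxᵢ)/4 − β/4 = 0, so β = Σxᵢyᵢ / (Σxᵢ² + σ²/τ²).
Σxᵢyᵢ = 4·15 + 1·0 + 3·8 + 1·1 = 85; Σxᵢ² = 27; σ²/τ² = 1.
β̂_MAP = 85 / (27 + 1) = 85/28 ≈ 3.036.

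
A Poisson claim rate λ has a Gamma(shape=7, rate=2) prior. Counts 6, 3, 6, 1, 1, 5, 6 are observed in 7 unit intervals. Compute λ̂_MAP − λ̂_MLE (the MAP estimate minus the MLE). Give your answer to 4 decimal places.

MAP − MLE = -0.2222

Σxᵢ = 28. Posterior is Gamma(35, 9); MAP = (35−1)/9 = 34/9 ≈ 3.77778.
MLE = x̄ = 28/7 ≈ 4.00000.
Difference = 34/9 − 28/7 = -2/9 ≈ -0.2222.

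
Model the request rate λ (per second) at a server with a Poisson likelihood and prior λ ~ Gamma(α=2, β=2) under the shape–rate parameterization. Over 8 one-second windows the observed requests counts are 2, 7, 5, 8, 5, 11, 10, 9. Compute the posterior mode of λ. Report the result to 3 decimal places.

λ̂_MAP = 5.800

Σxᵢ = 2+7+5+8+5+11+10+9 = 57, with n = 8.
Posterior ∝ λe^(−2λ) · λ^57e^(−8λ) = λ^58e^(−10λ), i.e. Gamma(shape=59, rate=10).
The mode of a Gamma(a, b) with a ≥ 1 (shape–rate) is (a−1)/b = 58/10 ≈ 5.800.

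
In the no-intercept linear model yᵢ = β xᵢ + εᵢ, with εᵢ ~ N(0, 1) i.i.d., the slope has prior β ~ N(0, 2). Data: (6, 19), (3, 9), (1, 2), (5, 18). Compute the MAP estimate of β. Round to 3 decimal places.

log p(β | y) = −Σ(yᵢ − βxᵢ)²/(2·1) − β²/(2·2) + const.
Setting the derivative to zero: Σxᵢ(yᵢ − βxᵢ)/1 − β/2 = 0, so β = Σxᵢyᵢ / (Σxᵢ² + σ²/τ²).
Σxᵢyᵢ = 6·19 + 3·9 + 1·2 + 5·18 = 233; Σxᵢ² = 71; σ²/τ² = 0.5.
β̂_MAP = 233 / (71 + 0.5) = 233/71.5 ≈ 3.259.

β̂_MAP = 3.259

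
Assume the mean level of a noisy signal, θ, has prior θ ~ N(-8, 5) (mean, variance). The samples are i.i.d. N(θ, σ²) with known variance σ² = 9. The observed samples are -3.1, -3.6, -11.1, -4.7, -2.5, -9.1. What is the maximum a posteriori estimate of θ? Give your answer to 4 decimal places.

θ̂_MAP = -6.2179

n = 6; x̄ = ((-3.1) + (-3.6) + (-11.1) + (-4.7) + (-2.5) + (-9.1))/6 = -34.1/6 = -341/60 ≈ -5.6833.
For a Normal prior and Normal likelihood with known variance, the posterior is Normal; its mode equals its mean, the precision-weighted average.
Prior precision 1/σ₀² = 1/5 = 0.2; data precision n/σ² = 6/9 = 2/3.
θ̂ = (0.2·(-8) + (2/3)·(-341/60)) / (0.2 + 2/3) = (-97/18)/(13/15) = -485/78 ≈ -6.2179.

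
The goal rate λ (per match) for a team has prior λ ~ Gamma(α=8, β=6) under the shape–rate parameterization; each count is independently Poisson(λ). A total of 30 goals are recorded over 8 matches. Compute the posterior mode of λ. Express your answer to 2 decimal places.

λ̂_MAP = 2.64

Σxᵢ = 30, n = 8.
Posterior ∝ λ^7e^(−6λ) · λ^30e^(−8λ) = λ^37e^(−14λ), i.e. Gamma(shape=38, rate=14).
The mode of a Gamma(a, b) with a ≥ 1 (shape–rate) is (a−1)/b = 37/14 ≈ 2.64.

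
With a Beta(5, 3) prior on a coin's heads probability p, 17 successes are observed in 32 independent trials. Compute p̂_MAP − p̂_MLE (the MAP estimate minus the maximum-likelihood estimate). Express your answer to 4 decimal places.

Posterior is Beta(22, 18); MAP = (22−1)/(40−2) = 21/38 ≈ 0.55263.
MLE ignores the prior: p̂_MLE = k/n = 17/32 ≈ 0.53125.
Difference = 21/38 − 17/32 = 13/608 ≈ 0.0214.

MAP − MLE = 0.0214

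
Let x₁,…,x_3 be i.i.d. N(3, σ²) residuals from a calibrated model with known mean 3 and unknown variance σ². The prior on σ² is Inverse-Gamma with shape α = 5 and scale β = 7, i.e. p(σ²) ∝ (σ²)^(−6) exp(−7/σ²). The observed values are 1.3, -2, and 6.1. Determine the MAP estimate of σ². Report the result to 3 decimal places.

Sum of squared deviations about the known mean: SS = (1.3−3)² + (-2−3)² + (6.1−3)² = 37.5.
The Normal likelihood contributes (σ²)^(−n/2) exp(−SS/(2σ²)), so the posterior is Inverse-Gamma(α + n/2, β + SS/2) = Inverse-Gamma(6.5, 25.75).
The mode of Inverse-Gamma(a, b) is b/(a+1) = 25.75/7.5 ≈ 3.433.

σ̂²_MAP = 3.433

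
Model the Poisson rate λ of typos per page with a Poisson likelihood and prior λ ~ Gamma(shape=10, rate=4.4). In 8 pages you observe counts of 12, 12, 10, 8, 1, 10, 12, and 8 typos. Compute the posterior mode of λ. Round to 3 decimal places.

λ̂_MAP = 6.613

Σxᵢ = 12+12+10+8+1+10+12+8 = 73, with n = 8.
Posterior ∝ λ^9e^(−4.4λ) · λ^73e^(−8λ) = λ^82e^(−12.4λ), i.e. Gamma(shape=83, rate=12.4).
The mode of a Gamma(a, b) with a ≥ 1 (shape–rate) is (a−1)/b = 82/12.4 ≈ 6.613.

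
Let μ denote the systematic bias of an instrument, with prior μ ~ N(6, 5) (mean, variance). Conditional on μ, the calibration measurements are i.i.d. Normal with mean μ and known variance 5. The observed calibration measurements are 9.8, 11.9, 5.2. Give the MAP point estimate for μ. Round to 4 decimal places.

μ̂_MAP = 8.2250

n = 3; x̄ = (9.8 + 11.9 + 5.2)/3 = 26.9/3 = 269/30 ≈ 8.9667.
For a Normal prior and Normal likelihood with known variance, the posterior is Normal; its mode equals its mean, the precision-weighted average.
Prior precision 1/σ₀² = 1/5 = 0.2; data precision n/σ² = 3/5 = 0.6.
μ̂ = (0.2·6 + 0.6·(269/30)) / (0.2 + 0.6) = 6.58/0.8 = 8.2250.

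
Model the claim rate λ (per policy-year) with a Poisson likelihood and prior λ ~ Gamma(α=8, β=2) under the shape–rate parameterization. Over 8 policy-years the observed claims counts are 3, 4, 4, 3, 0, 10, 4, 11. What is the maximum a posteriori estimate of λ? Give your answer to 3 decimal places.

λ̂_MAP = 4.600

Σxᵢ = 3+4+4+3+0+10+4+11 = 39, with n = 8.
Posterior ∝ λ^7e^(−2λ) · λ^39e^(−8λ) = λ^46e^(−10λ), i.e. Gamma(shape=47, rate=10).
The mode of a Gamma(a, b) with a ≥ 1 (shape–rate) is (a−1)/b = 46/10 ≈ 4.600.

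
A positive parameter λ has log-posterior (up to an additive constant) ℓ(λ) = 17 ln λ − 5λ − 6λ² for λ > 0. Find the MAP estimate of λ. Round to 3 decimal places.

λ̂_MAP = 1.000

ℓ'(λ) = 17/λ − 5 − 12λ. Setting this to zero and multiplying by λ: 12λ² + 5λ − 17 = 0.
λ = (−5 + √(5² + 4·12·17)) / (2·12) = (−5 + √841) / 24 = (−5 + 29)/24 = 1.
ℓ''(λ) = −17/λ² − 12 < 0, confirming a maximum.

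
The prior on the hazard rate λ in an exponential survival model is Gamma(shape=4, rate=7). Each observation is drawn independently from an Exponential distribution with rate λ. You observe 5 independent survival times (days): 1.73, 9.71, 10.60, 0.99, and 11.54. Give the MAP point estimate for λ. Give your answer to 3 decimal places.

λ̂_MAP = 0.192

The Exponential(rate=λ) likelihood is ∝ λ^n e^(−λΣtᵢ). Here n = 5 and Σtᵢ = 1.73 + 9.71 + 10.60 + 0.99 + 11.54 = 34.57.
Posterior ∝ λ^3e^(−7λ) · λ^5e^(−34.57λ) = λ^8e^(−41.57λ), i.e. Gamma(9, 41.57).
Mode = (a−1)/b = 8/41.57 ≈ 0.192.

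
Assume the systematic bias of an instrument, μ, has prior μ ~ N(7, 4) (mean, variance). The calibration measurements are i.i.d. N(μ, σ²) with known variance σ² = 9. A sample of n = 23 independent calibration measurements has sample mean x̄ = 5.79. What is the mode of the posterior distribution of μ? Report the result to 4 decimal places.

μ̂_MAP = 5.8978

n = 23, x̄ = 5.79.
For a Normal prior and Normal likelihood with known variance, the posterior is Normal; its mode equals its mean, the precision-weighted average.
Prior precision 1/σ₀² = 1/4 = 0.25; data precision n/σ² = 23/9.
μ̂ = (0.25·7 + (23/9)·5.79) / (0.25 + 23/9) = (1241/75)/(101/36) = 14892/2525 ≈ 5.8978.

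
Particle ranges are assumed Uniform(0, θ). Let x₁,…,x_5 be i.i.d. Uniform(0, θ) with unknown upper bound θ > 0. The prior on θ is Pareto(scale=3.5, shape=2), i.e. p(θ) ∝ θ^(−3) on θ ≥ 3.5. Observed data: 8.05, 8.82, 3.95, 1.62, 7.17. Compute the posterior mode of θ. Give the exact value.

θ̂_MAP = 8.82

The Uniform(0, θ) likelihood is θ^(−n) for θ ≥ max(xᵢ), zero otherwise. Here max(xᵢ) = 8.82.
Posterior ∝ θ^(−3) · θ^(−5) = θ^(−8) on θ ≥ max(3.5, 8.82) = 8.82.
This density is strictly decreasing in θ, so the posterior mode lies at the lower boundary of the support.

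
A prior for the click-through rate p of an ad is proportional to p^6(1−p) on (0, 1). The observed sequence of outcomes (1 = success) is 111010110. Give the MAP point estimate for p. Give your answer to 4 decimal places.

The prior density ∝ p^6(1−p)^1 is the kernel of Beta(7, 2).
Data: 6 successes in 9 trials (from the sequence). The binomial likelihood contributes p^6(1−p)^3, so the posterior is Beta(7+6, 2+3) = Beta(13, 5).
For Beta(a, b) with a, b > 1 the mode is (a−1)/(a+b−2) = 12/16 ≈ 0.7500.

p̂_MAP = 0.7500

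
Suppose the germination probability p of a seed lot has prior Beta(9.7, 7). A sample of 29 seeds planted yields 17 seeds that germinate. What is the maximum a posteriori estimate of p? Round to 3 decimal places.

Prior: Beta(9.7, 7).
Data: 17 successes in 29 trials. The binomial likelihood contributes p^17(1−p)^12, so the posterior is Beta(9.7+17, 7+12) = Beta(26.7, 19).
For Beta(a, b) with a, b > 1 the mode is (a−1)/(a+b−2) = 25.7/43.7 ≈ 0.588.

p̂_MAP = 0.588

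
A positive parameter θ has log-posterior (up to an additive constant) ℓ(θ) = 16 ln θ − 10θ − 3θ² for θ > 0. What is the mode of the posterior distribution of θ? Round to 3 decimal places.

ℓ'(θ) = 16/θ − 10 − 6θ. Setting this to zero and multiplying by θ: 6θ² + 10θ − 16 = 0.
θ = (−10 + √(10² + 4·6·16)) / (2·6) = (−10 + √484) / 12 = (−10 + 22)/12 = 1.
ℓ''(θ) = −16/θ² − 6 < 0, confirming a maximum.

θ̂_MAP = 1.000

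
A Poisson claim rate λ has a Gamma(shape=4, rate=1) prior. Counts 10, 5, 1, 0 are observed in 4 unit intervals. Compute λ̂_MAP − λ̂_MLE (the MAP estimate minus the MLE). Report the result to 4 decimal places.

Σxᵢ = 16. Posterior is Gamma(20, 5); MAP = (20−1)/5 = 19/5 ≈ 3.80000.
MLE = x̄ = 16/4 ≈ 4.00000.
Difference = 19/5 − 16/4 = -1/5 ≈ -0.2000.

MAP − MLE = -0.2000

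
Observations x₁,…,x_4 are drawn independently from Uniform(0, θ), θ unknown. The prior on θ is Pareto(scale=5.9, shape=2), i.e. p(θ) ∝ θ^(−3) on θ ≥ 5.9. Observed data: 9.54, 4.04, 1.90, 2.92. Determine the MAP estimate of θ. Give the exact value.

The Uniform(0, θ) likelihood is θ^(−n) for θ ≥ max(xᵢ), zero otherwise. Here max(xᵢ) = 9.54.
Posterior ∝ θ^(−3) · θ^(−4) = θ^(−7) on θ ≥ max(5.9, 9.54) = 9.54.
This density is strictly decreasing in θ, so the posterior mode lies at the lower boundary of the support.

θ̂_MAP = 9.54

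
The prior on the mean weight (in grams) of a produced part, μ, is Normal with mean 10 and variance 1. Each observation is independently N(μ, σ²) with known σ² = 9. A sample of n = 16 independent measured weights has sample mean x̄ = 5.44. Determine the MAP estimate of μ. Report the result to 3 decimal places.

μ̂_MAP = 7.082

n = 16, x̄ = 5.44.
For a Normal prior and Normal likelihood with known variance, the posterior is Normal; its mode equals its mean, the precision-weighted average.
Prior precision 1/σ₀² = 1/1 = 1; data precision n/σ² = 16/9.
μ̂ = (1·10 + (16/9)·5.44) / (1 + 16/9) = (4426/225)/(25/9) = 7.0816 ≈ 7.082.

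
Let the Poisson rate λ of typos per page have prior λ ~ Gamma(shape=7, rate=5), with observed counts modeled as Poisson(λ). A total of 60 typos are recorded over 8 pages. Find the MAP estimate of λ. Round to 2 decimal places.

Σxᵢ = 60, n = 8.
Posterior ∝ λ^6e^(−5λ) · λ^60e^(−8λ) = λ^66e^(−13λ), i.e. Gamma(shape=67, rate=13).
The mode of a Gamma(a, b) with a ≥ 1 (shape–rate) is (a−1)/b = 66/13 ≈ 5.08.

λ̂_MAP = 5.08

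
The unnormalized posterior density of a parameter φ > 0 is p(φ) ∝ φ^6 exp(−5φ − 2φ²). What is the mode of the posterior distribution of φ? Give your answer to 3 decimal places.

ℓ'(φ) = 6/φ − 5 − 4φ. Setting this to zero and multiplying by φ: 4φ² + 5φ − 6 = 0.
φ = (−5 + √(5² + 4·4·6)) / (2·4) = (−5 + √121) / 8 = (−5 + 11)/8 = 3/4.
ℓ''(φ) = −6/φ² − 4 < 0, confirming a maximum.

φ̂_MAP = 0.750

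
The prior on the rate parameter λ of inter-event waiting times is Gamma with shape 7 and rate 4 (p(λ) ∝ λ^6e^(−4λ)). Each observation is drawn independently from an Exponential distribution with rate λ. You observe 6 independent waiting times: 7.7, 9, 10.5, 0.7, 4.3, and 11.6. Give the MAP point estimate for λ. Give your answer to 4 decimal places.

λ̂_MAP = 0.2510

The Exponential(rate=λ) likelihood is ∝ λ^n e^(−λΣtᵢ). Here n = 6 and Σtᵢ = 7.7 + 9 + 10.5 + 0.7 + 4.3 + 11.6 = 43.8.
Posterior ∝ λ^6e^(−4λ) · λ^6e^(−43.8λ) = λ^12e^(−47.8λ), i.e. Gamma(13, 47.8).
Mode = (a−1)/b = 12/47.8 ≈ 0.2510.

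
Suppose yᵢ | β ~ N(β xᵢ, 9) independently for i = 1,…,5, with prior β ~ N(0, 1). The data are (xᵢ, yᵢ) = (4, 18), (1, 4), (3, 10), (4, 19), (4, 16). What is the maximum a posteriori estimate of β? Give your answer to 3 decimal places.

log p(β | y) = −Σ(yᵢ − βxᵢ)²/(2·9) − β²/(2·1) + const.
Setting the derivative to zero: Σxᵢ(yᵢ − βxᵢ)/9 − β/1 = 0, so β = Σxᵢyᵢ / (Σxᵢ² + σ²/τ²).
Σxᵢyᵢ = 4·18 + 1·4 + 3·10 + 4·19 + 4·16 = 246; Σxᵢ² = 58; σ²/τ² = 9.
β̂_MAP = 246 / (58 + 9) = 246/67 ≈ 3.672.

β̂_MAP = 3.672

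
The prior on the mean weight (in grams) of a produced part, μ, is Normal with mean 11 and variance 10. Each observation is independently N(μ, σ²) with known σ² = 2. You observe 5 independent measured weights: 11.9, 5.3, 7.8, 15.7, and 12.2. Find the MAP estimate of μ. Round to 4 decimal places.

n = 5; x̄ = (11.9 + 5.3 + 7.8 + 15.7 + 12.2)/5 = 52.9/5 = 10.58.
For a Normal prior and Normal likelihood with known variance, the posterior is Normal; its mode equals its mean, the precision-weighted average.
Prior precision 1/σ₀² = 1/10 = 0.1; data precision n/σ² = 5/2 = 2.5.
μ̂ = (0.1·11 + 2.5·10.58) / (0.1 + 2.5) = 27.55/2.6 = 551/52 ≈ 10.5962.

μ̂_MAP = 10.5962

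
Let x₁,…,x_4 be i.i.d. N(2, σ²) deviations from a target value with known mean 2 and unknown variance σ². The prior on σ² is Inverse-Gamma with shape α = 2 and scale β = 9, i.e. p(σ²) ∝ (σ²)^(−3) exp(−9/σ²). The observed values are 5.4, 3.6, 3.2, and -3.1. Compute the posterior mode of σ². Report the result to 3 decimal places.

σ̂²_MAP = 5.957

Sum of squared deviations about the known mean: SS = (5.4−2)² + (3.6−2)² + (3.2−2)² + (-3.1−2)² = 41.57.
The Normal likelihood contributes (σ²)^(−n/2) exp(−SS/(2σ²)), so the posterior is Inverse-Gamma(α + n/2, β + SS/2) = Inverse-Gamma(4, 29.785).
The mode of Inverse-Gamma(a, b) is b/(a+1) = 29.785/5 ≈ 5.957.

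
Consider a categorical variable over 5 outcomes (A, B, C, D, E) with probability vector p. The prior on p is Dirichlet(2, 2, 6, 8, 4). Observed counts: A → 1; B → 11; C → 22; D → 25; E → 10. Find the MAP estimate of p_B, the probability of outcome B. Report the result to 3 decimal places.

MAP estimate of p_B = 0.140

The posterior is Dirichlet(αᵢ + nᵢ) = Dirichlet(3, 13, 28, 33, 14).
For a Dirichlet(a₁,…,a_K) with all aᵢ > 1, the mode has j-th component (aⱼ − 1)/(Σaᵢ − K).
Here Σaᵢ = 91 and K = 5, so p_B = (13 − 1)/(91 − 5) = 12/86 ≈ 0.140.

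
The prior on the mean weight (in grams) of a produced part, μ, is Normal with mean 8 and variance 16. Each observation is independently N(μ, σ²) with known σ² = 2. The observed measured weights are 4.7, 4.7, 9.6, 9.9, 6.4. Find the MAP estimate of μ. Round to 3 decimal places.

μ̂_MAP = 7.083

n = 5; x̄ = (4.7 + 4.7 + 9.6 + 9.9 + 6.4)/5 = 35.3/5 = 7.06.
For a Normal prior and Normal likelihood with known variance, the posterior is Normal; its mode equals its mean, the precision-weighted average.
Prior precision 1/σ₀² = 1/16 = 0.0625; data precision n/σ² = 5/2 = 2.5.
μ̂ = (0.0625·8 + 2.5·7.06) / (0.0625 + 2.5) = 18.15/2.5625 = 1452/205 ≈ 7.083.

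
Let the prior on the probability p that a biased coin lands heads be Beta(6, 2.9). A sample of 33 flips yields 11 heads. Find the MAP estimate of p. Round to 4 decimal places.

Prior: Beta(6, 2.9).
Data: 11 successes in 33 trials. The binomial likelihood contributes p^11(1−p)^22, so the posterior is Beta(6+11, 2.9+22) = Beta(17, 24.9).
For Beta(a, b) with a, b > 1 the mode is (a−1)/(a+b−2) = 16/39.9 ≈ 0.4010.

p̂_MAP = 0.4010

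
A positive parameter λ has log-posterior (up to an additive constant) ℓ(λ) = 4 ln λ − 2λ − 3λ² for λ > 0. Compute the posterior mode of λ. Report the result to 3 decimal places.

ℓ'(λ) = 4/λ − 2 − 6λ. Setting this to zero and multiplying by λ: 6λ² + 2λ − 4 = 0.
λ = (−2 + √(2² + 4·6·4)) / (2·6) = (−2 + √100) / 12 = (−2 + 10)/12 = 2/3.
ℓ''(λ) = −4/λ² − 6 < 0, confirming a maximum.

λ̂_MAP = 0.667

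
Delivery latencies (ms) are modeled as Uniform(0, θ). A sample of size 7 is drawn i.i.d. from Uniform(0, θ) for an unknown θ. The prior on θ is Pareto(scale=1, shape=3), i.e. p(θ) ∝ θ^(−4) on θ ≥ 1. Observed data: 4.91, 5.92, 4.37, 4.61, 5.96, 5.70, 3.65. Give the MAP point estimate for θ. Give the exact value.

The Uniform(0, θ) likelihood is θ^(−n) for θ ≥ max(xᵢ), zero otherwise. Here max(xᵢ) = 5.96.
Posterior ∝ θ^(−4) · θ^(−7) = θ^(−11) on θ ≥ max(1, 5.96) = 5.96.
This density is strictly decreasing in θ, so the posterior mode lies at the lower boundary of the support.

θ̂_MAP = 5.96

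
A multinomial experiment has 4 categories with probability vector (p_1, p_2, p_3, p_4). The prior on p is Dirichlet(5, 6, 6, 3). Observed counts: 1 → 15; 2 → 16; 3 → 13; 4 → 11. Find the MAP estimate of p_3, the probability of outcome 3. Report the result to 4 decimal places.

The posterior is Dirichlet(αᵢ + nᵢ) = Dirichlet(20, 22, 19, 14).
For a Dirichlet(a₁,…,a_K) with all aᵢ > 1, the mode has j-th component (aⱼ − 1)/(Σaᵢ − K).
Here Σaᵢ = 75 and K = 4, so p_3 = (19 − 1)/(75 − 4) = 18/71 ≈ 0.2535.

MAP estimate: 0.2535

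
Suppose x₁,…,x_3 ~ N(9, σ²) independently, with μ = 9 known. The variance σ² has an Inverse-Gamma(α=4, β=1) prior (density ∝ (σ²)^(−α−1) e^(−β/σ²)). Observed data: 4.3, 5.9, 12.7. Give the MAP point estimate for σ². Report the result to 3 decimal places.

Sum of squared deviations about the known mean: SS = (4.3−9)² + (5.9−9)² + (12.7−9)² = 45.39.
The Normal likelihood contributes (σ²)^(−n/2) exp(−SS/(2σ²)), so the posterior is Inverse-Gamma(α + n/2, β + SS/2) = Inverse-Gamma(5.5, 23.695).
The mode of Inverse-Gamma(a, b) is b/(a+1) = 23.695/6.5 ≈ 3.645.

σ̂²_MAP = 3.645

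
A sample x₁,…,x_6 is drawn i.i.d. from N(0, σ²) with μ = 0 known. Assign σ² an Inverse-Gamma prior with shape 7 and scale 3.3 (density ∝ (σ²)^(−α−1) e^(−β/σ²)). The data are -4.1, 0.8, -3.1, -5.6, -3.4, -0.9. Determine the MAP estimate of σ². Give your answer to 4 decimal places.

σ̂²_MAP = 3.5177

Sum of squared deviations about the known mean: SS = (-4.1−0)² + (0.8−0)² + (-3.1−0)² + (-5.6−0)² + (-3.4−0)² + (-0.9−0)² = 70.79.
The Normal likelihood contributes (σ²)^(−n/2) exp(−SS/(2σ²)), so the posterior is Inverse-Gamma(α + n/2, β + SS/2) = Inverse-Gamma(10, 38.695).
The mode of Inverse-Gamma(a, b) is b/(a+1) = 38.695/11 ≈ 3.5177.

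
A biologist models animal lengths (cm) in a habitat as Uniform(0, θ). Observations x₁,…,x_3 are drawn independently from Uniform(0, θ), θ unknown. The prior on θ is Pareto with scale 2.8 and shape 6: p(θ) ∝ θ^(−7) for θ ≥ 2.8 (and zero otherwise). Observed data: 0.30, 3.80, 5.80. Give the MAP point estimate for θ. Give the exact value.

θ̂_MAP = 5.80

The Uniform(0, θ) likelihood is θ^(−n) for θ ≥ max(xᵢ), zero otherwise. Here max(xᵢ) = 5.80.
Posterior ∝ θ^(−7) · θ^(−3) = θ^(−10) on θ ≥ max(2.8, 5.80) = 5.80.
This density is strictly decreasing in θ, so the posterior mode lies at the lower boundary of the support.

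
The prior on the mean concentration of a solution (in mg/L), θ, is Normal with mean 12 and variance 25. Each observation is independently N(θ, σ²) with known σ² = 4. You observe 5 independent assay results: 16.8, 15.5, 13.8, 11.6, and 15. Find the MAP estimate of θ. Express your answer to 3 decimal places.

n = 5; x̄ = (16.8 + 15.5 + 13.8 + 11.6 + 15)/5 = 72.7/5 = 14.54.
For a Normal prior and Normal likelihood with known variance, the posterior is Normal; its mode equals its mean, the precision-weighted average.
Prior precision 1/σ₀² = 1/25 = 0.04; data precision n/σ² = 5/4 = 1.25.
θ̂ = (0.04·12 + 1.25·14.54) / (0.04 + 1.25) = 18.655/1.29 = 3731/258 ≈ 14.461.

θ̂_MAP = 14.461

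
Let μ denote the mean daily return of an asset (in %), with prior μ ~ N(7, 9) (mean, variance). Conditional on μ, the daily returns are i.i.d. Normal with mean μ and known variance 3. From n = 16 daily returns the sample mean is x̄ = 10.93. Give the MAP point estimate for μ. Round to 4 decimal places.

μ̂_MAP = 10.8498

n = 16, x̄ = 10.93.
For a Normal prior and Normal likelihood with known variance, the posterior is Normal; its mode equals its mean, the precision-weighted average.
Prior precision 1/σ₀² = 1/9; data precision n/σ² = 16/3.
μ̂ = ((1/9)·7 + (16/3)·10.93) / (1/9 + 16/3) = (13291/225)/(49/9) = 13291/1225 ≈ 10.8498.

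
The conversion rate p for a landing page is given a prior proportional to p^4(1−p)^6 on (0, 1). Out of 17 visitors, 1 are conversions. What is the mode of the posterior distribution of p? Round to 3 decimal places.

p̂_MAP = 0.185

The prior density ∝ p^4(1−p)^6 is the kernel of Beta(5, 7).
Data: 1 success in 17 trials. The binomial likelihood contributes p(1−p)^16, so the posterior is Beta(5+1, 7+16) = Beta(6, 23).
For Beta(a, b) with a, b > 1 the mode is (a−1)/(a+b−2) = 5/27 ≈ 0.185.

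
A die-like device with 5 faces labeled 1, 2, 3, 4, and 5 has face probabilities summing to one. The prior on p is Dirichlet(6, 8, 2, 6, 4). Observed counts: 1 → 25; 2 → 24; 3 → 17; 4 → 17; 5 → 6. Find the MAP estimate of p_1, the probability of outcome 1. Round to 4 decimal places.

The posterior is Dirichlet(αᵢ + nᵢ) = Dirichlet(31, 32, 19, 23, 10).
For a Dirichlet(a₁,…,a_K) with all aᵢ > 1, the mode has j-th component (aⱼ − 1)/(Σaᵢ − K).
Here Σaᵢ = 115 and K = 5, so p_1 = (31 − 1)/(115 − 5) = 30/110 ≈ 0.2727.

MAP estimate: 0.2727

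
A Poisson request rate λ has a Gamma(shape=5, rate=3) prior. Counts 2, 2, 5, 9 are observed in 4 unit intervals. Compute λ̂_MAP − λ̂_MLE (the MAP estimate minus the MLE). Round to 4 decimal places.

MAP − MLE = -1.3571

Σxᵢ = 18. Posterior is Gamma(23, 7); MAP = (23−1)/7 = 22/7 ≈ 3.14286.
MLE = x̄ = 18/4 ≈ 4.50000.
Difference = 22/7 − 18/4 = -19/14 ≈ -1.3571.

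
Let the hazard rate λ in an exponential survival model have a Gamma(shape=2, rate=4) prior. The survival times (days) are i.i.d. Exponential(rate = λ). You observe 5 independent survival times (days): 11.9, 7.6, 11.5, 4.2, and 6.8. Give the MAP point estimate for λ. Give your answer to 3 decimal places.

λ̂_MAP = 0.130

The Exponential(rate=λ) likelihood is ∝ λ^n e^(−λΣtᵢ). Here n = 5 and Σtᵢ = 11.9 + 7.6 + 11.5 + 4.2 + 6.8 = 42.
Posterior ∝ λe^(−4λ) · λ^5e^(−42λ) = λ^6e^(−46λ), i.e. Gamma(7, 46).
Mode = (a−1)/b = 6/46 ≈ 0.130.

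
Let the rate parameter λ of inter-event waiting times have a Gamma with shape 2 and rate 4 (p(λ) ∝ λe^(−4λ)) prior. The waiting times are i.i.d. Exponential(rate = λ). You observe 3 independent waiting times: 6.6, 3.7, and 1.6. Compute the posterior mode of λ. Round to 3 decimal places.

The Exponential(rate=λ) likelihood is ∝ λ^n e^(−λΣtᵢ). Here n = 3 and Σtᵢ = 6.6 + 3.7 + 1.6 = 11.9.
Posterior ∝ λe^(−4λ) · λ^3e^(−11.9λ) = λ^4e^(−15.9λ), i.e. Gamma(5, 15.9).
Mode = (a−1)/b = 4/15.9 ≈ 0.252.

λ̂_MAP = 0.252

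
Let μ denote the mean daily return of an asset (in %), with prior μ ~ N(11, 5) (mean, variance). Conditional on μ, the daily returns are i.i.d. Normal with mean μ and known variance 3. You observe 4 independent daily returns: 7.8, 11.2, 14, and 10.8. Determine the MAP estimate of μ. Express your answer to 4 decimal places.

n = 4; x̄ = (7.8 + 11.2 + 14 + 10.8)/4 = 43.8/4 = 10.95.
For a Normal prior and Normal likelihood with known variance, the posterior is Normal; its mode equals its mean, the precision-weighted average.
Prior precision 1/σ₀² = 1/5 = 0.2; data precision n/σ² = 4/3.
μ̂ = (0.2·11 + (4/3)·10.95) / (0.2 + 4/3) = 16.8/(23/15) = 252/23 ≈ 10.9565.

μ̂_MAP = 10.9565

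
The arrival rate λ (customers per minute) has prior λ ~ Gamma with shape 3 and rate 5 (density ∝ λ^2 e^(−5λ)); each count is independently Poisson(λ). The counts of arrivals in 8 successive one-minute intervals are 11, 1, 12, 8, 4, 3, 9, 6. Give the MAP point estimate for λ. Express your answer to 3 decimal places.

λ̂_MAP = 4.308

Σxᵢ = 11+1+12+8+4+3+9+6 = 54, with n = 8.
Posterior ∝ λ^2e^(−5λ) · λ^54e^(−8λ) = λ^56e^(−13λ), i.e. Gamma(shape=57, rate=13).
The mode of a Gamma(a, b) with a ≥ 1 (shape–rate) is (a−1)/b = 56/13 ≈ 4.308.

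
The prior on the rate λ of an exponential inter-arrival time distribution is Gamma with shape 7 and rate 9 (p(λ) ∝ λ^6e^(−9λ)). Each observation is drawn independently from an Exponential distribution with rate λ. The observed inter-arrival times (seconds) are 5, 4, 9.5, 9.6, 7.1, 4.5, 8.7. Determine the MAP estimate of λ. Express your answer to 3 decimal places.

The Exponential(rate=λ) likelihood is ∝ λ^n e^(−λΣtᵢ). Here n = 7 and Σtᵢ = 5 + 4 + 9.5 + 9.6 + 7.1 + 4.5 + 8.7 = 48.4.
Posterior ∝ λ^6e^(−9λ) · λ^7e^(−48.4λ) = λ^13e^(−57.4λ), i.e. Gamma(14, 57.4).
Mode = (a−1)/b = 13/57.4 ≈ 0.226.

λ̂_MAP = 0.226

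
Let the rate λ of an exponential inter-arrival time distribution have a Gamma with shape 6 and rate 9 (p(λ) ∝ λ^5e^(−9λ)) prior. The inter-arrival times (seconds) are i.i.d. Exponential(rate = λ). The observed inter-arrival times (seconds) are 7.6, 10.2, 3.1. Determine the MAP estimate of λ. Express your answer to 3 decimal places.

The Exponential(rate=λ) likelihood is ∝ λ^n e^(−λΣtᵢ). Here n = 3 and Σtᵢ = 7.6 + 10.2 + 3.1 = 20.9.
Posterior ∝ λ^5e^(−9λ) · λ^3e^(−20.9λ) = λ^8e^(−29.9λ), i.e. Gamma(9, 29.9).
Mode = (a−1)/b = 8/29.9 ≈ 0.268.

λ̂_MAP = 0.268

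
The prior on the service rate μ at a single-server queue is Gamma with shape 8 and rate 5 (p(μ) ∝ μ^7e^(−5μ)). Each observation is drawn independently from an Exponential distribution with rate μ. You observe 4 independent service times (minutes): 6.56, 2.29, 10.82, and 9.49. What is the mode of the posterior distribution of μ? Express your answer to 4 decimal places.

μ̂_MAP = 0.3220

The Exponential(rate=μ) likelihood is ∝ μ^n e^(−μΣtᵢ). Here n = 4 and Σtᵢ = 6.56 + 2.29 + 10.82 + 9.49 = 29.16.
Posterior ∝ μ^7e^(−5μ) · μ^4e^(−29.16μ) = μ^11e^(−34.16μ), i.e. Gamma(12, 34.16).
Mode = (a−1)/b = 11/34.16 ≈ 0.3220.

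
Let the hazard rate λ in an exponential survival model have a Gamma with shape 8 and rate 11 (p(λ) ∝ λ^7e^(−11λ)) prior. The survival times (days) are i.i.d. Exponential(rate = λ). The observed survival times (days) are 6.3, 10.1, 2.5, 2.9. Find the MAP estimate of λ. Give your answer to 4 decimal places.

The Exponential(rate=λ) likelihood is ∝ λ^n e^(−λΣtᵢ). Here n = 4 and Σtᵢ = 6.3 + 10.1 + 2.5 + 2.9 = 21.8.
Posterior ∝ λ^7e^(−11λ) · λ^4e^(−21.8λ) = λ^11e^(−32.8λ), i.e. Gamma(12, 32.8).
Mode = (a−1)/b = 11/32.8 ≈ 0.3354.

λ̂_MAP = 0.3354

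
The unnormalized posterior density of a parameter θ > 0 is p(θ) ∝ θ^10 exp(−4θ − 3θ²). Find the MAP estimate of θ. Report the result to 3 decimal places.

θ̂_MAP = 1.000

ℓ'(θ) = 10/θ − 4 − 6θ. Setting this to zero and multiplying by θ: 6θ² + 4θ − 10 = 0.
θ = (−4 + √(4² + 4·6·10)) / (2·6) = (−4 + √256) / 12 = (−4 + 16)/12 = 1.
ℓ''(θ) = −10/θ² − 6 < 0, confirming a maximum.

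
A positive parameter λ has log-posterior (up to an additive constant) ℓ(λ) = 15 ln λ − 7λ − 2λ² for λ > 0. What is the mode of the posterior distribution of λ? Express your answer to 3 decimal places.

ℓ'(λ) = 15/λ − 7 − 4λ. Setting this to zero and multiplying by λ: 4λ² + 7λ − 15 = 0.
λ = (−7 + √(7² + 4·4·15)) / (2·4) = (−7 + √289) / 8 = (−7 + 17)/8 = 5/4.
ℓ''(λ) = −15/λ² − 4 < 0, confirming a maximum.

λ̂_MAP = 1.250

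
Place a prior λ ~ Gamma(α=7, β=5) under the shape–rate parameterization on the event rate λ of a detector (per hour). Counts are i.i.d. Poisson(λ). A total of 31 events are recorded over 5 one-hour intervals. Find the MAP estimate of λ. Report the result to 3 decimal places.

Σxᵢ = 31, n = 5.
Posterior ∝ λ^6e^(−5λ) · λ^31e^(−5λ) = λ^37e^(−10λ), i.e. Gamma(shape=38, rate=10).
The mode of a Gamma(a, b) with a ≥ 1 (shape–rate) is (a−1)/b = 37/10 ≈ 3.700.

λ̂_MAP = 3.700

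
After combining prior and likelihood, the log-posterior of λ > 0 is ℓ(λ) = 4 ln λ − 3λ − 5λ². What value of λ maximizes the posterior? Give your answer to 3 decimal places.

ℓ'(λ) = 4/λ − 3 − 10λ. Setting this to zero and multiplying by λ: 10λ² + 3λ − 4 = 0.
λ = (−3 + √(3² + 4·10·4)) / (2·10) = (−3 + √169) / 20 = (−3 + 13)/20 = 1/2.
ℓ''(λ) = −4/λ² − 10 < 0, confirming a maximum.

λ̂_MAP = 0.500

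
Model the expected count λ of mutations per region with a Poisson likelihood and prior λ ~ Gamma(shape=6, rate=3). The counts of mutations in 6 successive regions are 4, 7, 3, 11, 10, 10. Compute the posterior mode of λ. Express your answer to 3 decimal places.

Σxᵢ = 4+7+3+11+10+10 = 45, with n = 6.
Posterior ∝ λ^5e^(−3λ) · λ^45e^(−6λ) = λ^50e^(−9λ), i.e. Gamma(shape=51, rate=9).
The mode of a Gamma(a, b) with a ≥ 1 (shape–rate) is (a−1)/b = 50/9 ≈ 5.556.

λ̂_MAP = 5.556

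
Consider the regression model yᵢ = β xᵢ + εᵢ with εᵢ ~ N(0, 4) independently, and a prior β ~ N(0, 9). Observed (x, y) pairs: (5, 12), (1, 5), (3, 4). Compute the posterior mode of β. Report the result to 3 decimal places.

β̂_MAP = 2.172

log p(β | y) = −Σ(yᵢ − βxᵢ)²/(2·4) − β²/(2·9) + const.
Setting the derivative to zero: Σxᵢ(yᵢ − βxᵢ)/4 − β/9 = 0, so β = Σxᵢyᵢ / (Σxᵢ² + σ²/τ²).
Σxᵢyᵢ = 5·12 + 1·5 + 3·4 = 77; Σxᵢ² = 35; σ²/τ² = 4/9.
β̂_MAP = 77 / (35 + 4/9) = 77/(319/9) = 63/29 ≈ 2.172.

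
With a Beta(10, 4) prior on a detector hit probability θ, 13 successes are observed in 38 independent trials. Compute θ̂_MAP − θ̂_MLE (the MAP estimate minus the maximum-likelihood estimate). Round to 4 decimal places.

Posterior is Beta(23, 29); MAP = (23−1)/(52−2) = 22/50 ≈ 0.44000.
MLE ignores the prior: θ̂_MLE = k/n = 13/38 ≈ 0.34211.
Difference = 22/50 − 13/38 = 93/950 ≈ 0.0979.

MAP − MLE = 0.0979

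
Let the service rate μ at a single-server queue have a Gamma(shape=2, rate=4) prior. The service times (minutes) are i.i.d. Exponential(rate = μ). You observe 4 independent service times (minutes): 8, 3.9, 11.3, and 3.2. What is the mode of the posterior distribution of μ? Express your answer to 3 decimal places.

μ̂_MAP = 0.164

The Exponential(rate=μ) likelihood is ∝ μ^n e^(−μΣtᵢ). Here n = 4 and Σtᵢ = 8 + 3.9 + 11.3 + 3.2 = 26.4.
Posterior ∝ μe^(−4μ) · μ^4e^(−26.4μ) = μ^5e^(−30.4μ), i.e. Gamma(6, 30.4).
Mode = (a−1)/b = 5/30.4 ≈ 0.164.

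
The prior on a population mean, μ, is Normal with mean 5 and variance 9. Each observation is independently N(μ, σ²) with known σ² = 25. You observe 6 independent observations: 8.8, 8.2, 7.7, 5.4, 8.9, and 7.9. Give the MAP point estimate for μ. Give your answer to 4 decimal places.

μ̂_MAP = 6.9253

n = 6; x̄ = (8.8 + 8.2 + 7.7 + 5.4 + 8.9 + 7.9)/6 = 46.9/6 = 469/60 ≈ 7.8167.
For a Normal prior and Normal likelihood with known variance, the posterior is Normal; its mode equals its mean, the precision-weighted average.
Prior precision 1/σ₀² = 1/9; data precision n/σ² = 6/25 = 0.24.
μ̂ = ((1/9)·5 + 0.24·(469/60)) / (1/9 + 0.24) = (5471/2250)/(79/225) = 5471/790 ≈ 6.9253.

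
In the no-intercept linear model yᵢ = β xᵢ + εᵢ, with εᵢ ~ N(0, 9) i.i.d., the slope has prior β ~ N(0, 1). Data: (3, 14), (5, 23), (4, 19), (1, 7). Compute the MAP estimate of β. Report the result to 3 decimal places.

β̂_MAP = 4.000

log p(β | y) = −Σ(yᵢ − βxᵢ)²/(2·9) − β²/(2·1) + const.
Setting the derivative to zero: Σxᵢ(yᵢ − βxᵢ)/9 − β/1 = 0, so β = Σxᵢyᵢ / (Σxᵢ² + σ²/τ²).
Σxᵢyᵢ = 3·14 + 5·23 + 4·19 + 1·7 = 240; Σxᵢ² = 51; σ²/τ² = 9.
β̂_MAP = 240 / (51 + 9) = 240/60 ≈ 4.000.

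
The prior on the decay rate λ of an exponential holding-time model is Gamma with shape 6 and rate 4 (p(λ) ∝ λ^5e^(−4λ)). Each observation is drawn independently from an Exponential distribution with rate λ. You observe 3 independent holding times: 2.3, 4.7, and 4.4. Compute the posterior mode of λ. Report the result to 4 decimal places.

The Exponential(rate=λ) likelihood is ∝ λ^n e^(−λΣtᵢ). Here n = 3 and Σtᵢ = 2.3 + 4.7 + 4.4 = 11.4.
Posterior ∝ λ^5e^(−4λ) · λ^3e^(−11.4λ) = λ^8e^(−15.4λ), i.e. Gamma(9, 15.4).
Mode = (a−1)/b = 8/15.4 ≈ 0.5195.

λ̂_MAP = 0.5195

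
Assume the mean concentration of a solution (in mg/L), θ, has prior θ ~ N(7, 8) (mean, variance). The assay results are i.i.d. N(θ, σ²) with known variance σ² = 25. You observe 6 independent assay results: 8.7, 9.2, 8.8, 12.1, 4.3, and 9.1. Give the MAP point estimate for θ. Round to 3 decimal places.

n = 6; x̄ = (8.7 + 9.2 + 8.8 + 12.1 + 4.3 + 9.1)/6 = 52.2/6 = 8.7.
For a Normal prior and Normal likelihood with known variance, the posterior is Normal; its mode equals its mean, the precision-weighted average.
Prior precision 1/σ₀² = 1/8 = 0.125; data precision n/σ² = 6/25 = 0.24.
θ̂ = (0.125·7 + 0.24·8.7) / (0.125 + 0.24) = 2.963/0.365 = 2963/365 ≈ 8.118.

θ̂_MAP = 8.118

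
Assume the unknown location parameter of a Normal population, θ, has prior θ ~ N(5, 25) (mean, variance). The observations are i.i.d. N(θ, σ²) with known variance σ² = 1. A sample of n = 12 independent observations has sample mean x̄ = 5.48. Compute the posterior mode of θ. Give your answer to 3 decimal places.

n = 12, x̄ = 5.48.
For a Normal prior and Normal likelihood with known variance, the posterior is Normal; its mode equals its mean, the precision-weighted average.
Prior precision 1/σ₀² = 1/25 = 0.04; data precision n/σ² = 12/1 = 12.
θ̂ = (0.04·5 + 12·5.48) / (0.04 + 12) = 65.96/12.04 = 1649/301 ≈ 5.478.

θ̂_MAP = 5.478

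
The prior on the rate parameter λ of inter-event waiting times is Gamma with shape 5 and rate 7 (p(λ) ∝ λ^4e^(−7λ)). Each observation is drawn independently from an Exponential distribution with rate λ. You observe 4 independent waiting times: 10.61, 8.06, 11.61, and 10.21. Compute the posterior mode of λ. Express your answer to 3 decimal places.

λ̂_MAP = 0.168

The Exponential(rate=λ) likelihood is ∝ λ^n e^(−λΣtᵢ). Here n = 4 and Σtᵢ = 10.61 + 8.06 + 11.61 + 10.21 = 40.49.
Posterior ∝ λ^4e^(−7λ) · λ^4e^(−40.49λ) = λ^8e^(−47.49λ), i.e. Gamma(9, 47.49).
Mode = (a−1)/b = 8/47.49 ≈ 0.168.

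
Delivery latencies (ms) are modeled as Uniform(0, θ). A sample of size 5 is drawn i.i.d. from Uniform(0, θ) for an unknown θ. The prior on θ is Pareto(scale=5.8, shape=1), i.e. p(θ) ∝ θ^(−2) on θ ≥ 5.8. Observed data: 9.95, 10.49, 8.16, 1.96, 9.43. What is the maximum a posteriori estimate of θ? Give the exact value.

θ̂_MAP = 10.49

The Uniform(0, θ) likelihood is θ^(−n) for θ ≥ max(xᵢ), zero otherwise. Here max(xᵢ) = 10.49.
Posterior ∝ θ^(−2) · θ^(−5) = θ^(−7) on θ ≥ max(5.8, 10.49) = 10.49.
This density is strictly decreasing in θ, so the posterior mode lies at the lower boundary of the support.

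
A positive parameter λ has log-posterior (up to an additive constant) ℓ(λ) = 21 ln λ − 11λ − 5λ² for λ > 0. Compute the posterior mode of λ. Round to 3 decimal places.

ℓ'(λ) = 21/λ − 11 − 10λ. Setting this to zero and multiplying by λ: 10λ² + 11λ − 21 = 0.
λ = (−11 + √(11² + 4·10·21)) / (2·10) = (−11 + √961) / 20 = (−11 + 31)/20 = 1.
ℓ''(λ) = −21/λ² − 10 < 0, confirming a maximum.

λ̂_MAP = 1.000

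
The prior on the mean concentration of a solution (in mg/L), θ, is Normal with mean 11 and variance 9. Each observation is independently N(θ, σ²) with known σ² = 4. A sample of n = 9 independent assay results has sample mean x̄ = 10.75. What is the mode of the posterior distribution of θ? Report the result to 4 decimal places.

θ̂_MAP = 10.7618

n = 9, x̄ = 10.75.
For a Normal prior and Normal likelihood with known variance, the posterior is Normal; its mode equals its mean, the precision-weighted average.
Prior precision 1/σ₀² = 1/9; data precision n/σ² = 9/4 = 2.25.
θ̂ = ((1/9)·11 + 2.25·10.75) / (1/9 + 2.25) = (3659/144)/(85/36) = 3659/340 ≈ 10.7618.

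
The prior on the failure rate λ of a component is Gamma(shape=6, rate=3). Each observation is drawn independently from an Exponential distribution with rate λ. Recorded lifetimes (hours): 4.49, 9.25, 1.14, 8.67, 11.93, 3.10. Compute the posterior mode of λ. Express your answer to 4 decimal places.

The Exponential(rate=λ) likelihood is ∝ λ^n e^(−λΣtᵢ). Here n = 6 and Σtᵢ = 4.49 + 9.25 + 1.14 + 8.67 + 11.93 + 3.10 = 38.58.
Posterior ∝ λ^5e^(−3λ) · λ^6e^(−38.58λ) = λ^11e^(−41.58λ), i.e. Gamma(12, 41.58).
Mode = (a−1)/b = 11/41.58 ≈ 0.2646.

λ̂_MAP = 0.2646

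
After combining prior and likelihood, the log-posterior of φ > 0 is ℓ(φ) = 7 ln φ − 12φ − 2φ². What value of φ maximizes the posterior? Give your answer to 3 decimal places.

φ̂_MAP = 0.500

ℓ'(φ) = 7/φ − 12 − 4φ. Setting this to zero and multiplying by φ: 4φ² + 12φ − 7 = 0.
φ = (−12 + √(12² + 4·4·7)) / (2·4) = (−12 + √256) / 8 = (−12 + 16)/8 = 1/2.
ℓ''(φ) = −7/φ² − 4 < 0, confirming a maximum.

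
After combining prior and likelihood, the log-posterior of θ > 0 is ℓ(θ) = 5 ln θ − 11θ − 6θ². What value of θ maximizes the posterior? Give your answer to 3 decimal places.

θ̂_MAP = 0.333

ℓ'(θ) = 5/θ − 11 − 12θ. Setting this to zero and multiplying by θ: 12θ² + 11θ − 5 = 0.
θ = (−11 + √(11² + 4·12·5)) / (2·12) = (−11 + √361) / 24 = (−11 + 19)/24 = 1/3.
ℓ''(θ) = −5/θ² − 12 < 0, confirming a maximum.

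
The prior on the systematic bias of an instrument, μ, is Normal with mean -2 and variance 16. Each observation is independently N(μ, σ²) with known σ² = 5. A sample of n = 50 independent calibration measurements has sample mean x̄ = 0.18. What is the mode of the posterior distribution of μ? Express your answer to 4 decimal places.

n = 50, x̄ = 0.18.
For a Normal prior and Normal likelihood with known variance, the posterior is Normal; its mode equals its mean, the precision-weighted average.
Prior precision 1/σ₀² = 1/16 = 0.0625; data precision n/σ² = 50/5 = 10.
μ̂ = (0.0625·(-2) + 10·0.18) / (0.0625 + 10) = 1.675/10.0625 = 134/805 ≈ 0.1665.

μ̂_MAP = 0.1665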